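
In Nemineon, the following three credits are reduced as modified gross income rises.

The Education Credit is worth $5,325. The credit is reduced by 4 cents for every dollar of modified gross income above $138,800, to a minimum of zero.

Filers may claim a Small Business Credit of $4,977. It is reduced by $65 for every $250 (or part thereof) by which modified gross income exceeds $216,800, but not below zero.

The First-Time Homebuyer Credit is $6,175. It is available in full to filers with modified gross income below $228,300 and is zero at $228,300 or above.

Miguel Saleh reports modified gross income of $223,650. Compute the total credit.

Education Credit: 4% of the $84,850 excess over $138,800 is $3,394; credit = $5,325 − $3,394 = $1,931.
Small Business Credit: income exceeds $216,800 by $6,850, which is 28 full-or-partial $250 increments; reduction = 28 × $65 = $1,820, leaving $3,157.
First-Time Homebuyer Credit: $223,650 is below the $228,300 cutoff, so the full $6,175 applies.
Total: $1,931 + $3,157 + $6,175 = $11,263.

$11,263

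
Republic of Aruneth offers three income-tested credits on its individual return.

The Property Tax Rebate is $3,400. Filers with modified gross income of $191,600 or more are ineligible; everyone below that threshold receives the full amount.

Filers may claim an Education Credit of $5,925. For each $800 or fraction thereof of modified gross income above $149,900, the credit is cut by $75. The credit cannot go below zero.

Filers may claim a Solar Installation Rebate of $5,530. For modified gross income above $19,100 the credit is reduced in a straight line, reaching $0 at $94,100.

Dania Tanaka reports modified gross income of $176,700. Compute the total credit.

Property Tax Rebate: $176,700 is below the $191,600 cutoff, so the full $3,400 applies.
Education Credit: income exceeds $149,900 by $26,800, which is 34 full-or-partial $800 increments; reduction = 34 × $75 = $2,550, leaving $3,375.
Solar Installation Rebate: $176,700 is at or above $94,100, so the credit is $0.
Total: $3,400 + $3,375 + $0 = $6,775.

$6,775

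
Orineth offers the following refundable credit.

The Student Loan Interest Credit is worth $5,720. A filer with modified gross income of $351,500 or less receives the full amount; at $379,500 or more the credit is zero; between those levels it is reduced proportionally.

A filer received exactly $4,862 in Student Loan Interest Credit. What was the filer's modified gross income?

$4,862 is 4,862/5,720 of the full $5,720, so 858/5,720 of the $28,000 range has been used: income = $351,500 + $28,000 × 858/5,720 = $355,700.

$355,700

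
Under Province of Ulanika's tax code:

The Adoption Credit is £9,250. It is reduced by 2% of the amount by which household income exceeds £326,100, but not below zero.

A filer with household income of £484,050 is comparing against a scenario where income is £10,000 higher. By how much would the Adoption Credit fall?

At £484,050 — 2% of the £157,950 excess over £326,100 is £3,159; credit = £9,250 − £3,159 = £6,091.
At £494,050 — 2% of the £167,950 excess over £326,100 is £3,359; credit = £9,250 − £3,359 = £5,891.
Lost: £6,091 − £5,891 = £200.

£200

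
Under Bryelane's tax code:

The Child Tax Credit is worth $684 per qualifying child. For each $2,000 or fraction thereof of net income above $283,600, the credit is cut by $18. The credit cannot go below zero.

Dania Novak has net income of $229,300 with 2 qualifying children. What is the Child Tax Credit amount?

$1,368

Child Tax Credit: base = 2 × $684 = $1,368. $229,300 is at or below the $283,600 threshold, so the full $1,368 applies.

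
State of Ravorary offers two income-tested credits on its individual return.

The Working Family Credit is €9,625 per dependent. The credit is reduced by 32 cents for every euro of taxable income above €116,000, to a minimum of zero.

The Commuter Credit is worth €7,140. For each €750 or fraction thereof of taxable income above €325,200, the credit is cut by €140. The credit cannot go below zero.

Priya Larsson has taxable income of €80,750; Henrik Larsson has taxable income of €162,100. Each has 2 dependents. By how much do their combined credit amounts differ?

€14,752

Priya (€80,750): Working Family Credit: base = 2 × €9,625 = €19,250. €80,750 is at or below the €116,000 threshold, so the full €19,250 applies. Commuter Credit: €80,750 is at or below the €325,200 threshold, so the full €7,140 applies. total €19,250 + €7,140 = €26,390
Henrik (€162,100): Working Family Credit: base = 2 × €9,625 = €19,250. 32% of the €46,100 excess over €116,000 is €14,752; credit = €19,250 − €14,752 = €4,498. Commuter Credit: €162,100 is at or below the €325,200 threshold, so the full €7,140 applies. total €4,498 + €7,140 = €11,638
Difference: |€26,390 − €11,638| = €14,752.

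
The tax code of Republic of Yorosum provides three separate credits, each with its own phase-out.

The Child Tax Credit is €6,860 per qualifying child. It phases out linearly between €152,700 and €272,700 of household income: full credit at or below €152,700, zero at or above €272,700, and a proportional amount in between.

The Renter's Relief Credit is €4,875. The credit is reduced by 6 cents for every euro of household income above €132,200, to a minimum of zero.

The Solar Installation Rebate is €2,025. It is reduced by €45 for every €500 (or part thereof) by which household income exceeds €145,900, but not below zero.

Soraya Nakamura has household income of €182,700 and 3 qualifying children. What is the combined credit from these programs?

Child Tax Credit: base = 3 × €6,860 = €20,580. €182,700 is €30,000 into a €120,000 phase-out range, leaving 90,000/120,000 of the credit: €20,580 × 90,000/120,000 = €15,435.
Renter's Relief Credit: 6% of the €50,500 excess over €132,200 is €3,030; credit = €4,875 − €3,030 = €1,845.
Solar Installation Rebate: income exceeds €145,900 by €36,800 → 74 increments × €45 = €3,330 ≥ base, so the credit is €0.
Total: €15,435 + €1,845 + €0 = €17,280.

€17,280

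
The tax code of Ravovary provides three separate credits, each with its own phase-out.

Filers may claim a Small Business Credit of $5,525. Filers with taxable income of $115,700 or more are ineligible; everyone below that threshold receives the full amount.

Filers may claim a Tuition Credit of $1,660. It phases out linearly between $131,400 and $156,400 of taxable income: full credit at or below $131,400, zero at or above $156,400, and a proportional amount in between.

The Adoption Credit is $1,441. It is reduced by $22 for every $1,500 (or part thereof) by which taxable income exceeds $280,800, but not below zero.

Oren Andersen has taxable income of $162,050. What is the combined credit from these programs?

$1,441

Small Business Credit: $162,050 meets or exceeds the $115,700 cutoff, so the credit is $0.
Tuition Credit: $162,050 is at or above $156,400, so the credit is $0.
Adoption Credit: $162,050 is at or below the $280,800 threshold, so the full $1,441 applies.
Total: $0 + $0 + $1,441 = $1,441.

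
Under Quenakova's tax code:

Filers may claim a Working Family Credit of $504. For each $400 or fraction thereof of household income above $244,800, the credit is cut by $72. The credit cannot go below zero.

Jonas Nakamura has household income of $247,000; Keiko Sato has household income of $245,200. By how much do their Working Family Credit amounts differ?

Jonas ($247,000): Working Family Credit: income exceeds $244,800 by $2,200, which is 6 full-or-partial $400 increments; reduction = 6 × $72 = $432, leaving $72.
Keiko ($245,200): Working Family Credit: income exceeds $244,800 by $400, which is 1 full-or-partial $400 increment; reduction = 1 × $72 = $72, leaving $432.
Difference: |$72 − $432| = $360.

$360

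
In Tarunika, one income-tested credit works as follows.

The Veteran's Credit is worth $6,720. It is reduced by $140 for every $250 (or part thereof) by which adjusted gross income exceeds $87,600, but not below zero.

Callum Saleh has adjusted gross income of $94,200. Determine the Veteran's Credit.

$2,940

Veteran's Credit: income exceeds $87,600 by $6,600, which is 27 full-or-partial $250 increments; reduction = 27 × $140 = $3,780, leaving $2,940.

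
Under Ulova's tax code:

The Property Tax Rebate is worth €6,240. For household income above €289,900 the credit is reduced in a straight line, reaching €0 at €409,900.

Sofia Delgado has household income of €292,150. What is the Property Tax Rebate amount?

€6,123

Property Tax Rebate: €292,150 is €2,250 into a €120,000 phase-out range, leaving 117,750/120,000 of the credit: €6,240 × 117,750/120,000 = €6,123.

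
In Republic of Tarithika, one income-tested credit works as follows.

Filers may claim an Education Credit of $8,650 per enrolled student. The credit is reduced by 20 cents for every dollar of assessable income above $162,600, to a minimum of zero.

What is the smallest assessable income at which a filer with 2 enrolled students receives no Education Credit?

Full credit = 2 × $8,650 = $17,300.
The credit falls by 20% of each dollar above $162,600, so it reaches zero when the excess is $17,300 / 20% = $86,500: income = $162,600 + $86,500 = $249,100.

$249,100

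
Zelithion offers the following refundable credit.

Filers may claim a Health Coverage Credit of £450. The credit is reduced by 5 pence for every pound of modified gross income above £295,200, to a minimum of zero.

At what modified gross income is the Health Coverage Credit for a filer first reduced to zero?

£304,200

The credit falls by 5% of each pound above £295,200, so it reaches zero when the excess is £450 / 5% = £9,000: income = £295,200 + £9,000 = £304,200.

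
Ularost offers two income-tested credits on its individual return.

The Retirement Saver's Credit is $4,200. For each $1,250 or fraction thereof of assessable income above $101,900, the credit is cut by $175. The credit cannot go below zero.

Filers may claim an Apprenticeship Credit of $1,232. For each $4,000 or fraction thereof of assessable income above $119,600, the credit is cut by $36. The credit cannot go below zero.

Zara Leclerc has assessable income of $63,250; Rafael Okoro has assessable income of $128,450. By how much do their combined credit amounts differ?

Zara ($63,250): Retirement Saver's Credit: $63,250 is at or below the $101,900 threshold, so the full $4,200 applies. Apprenticeship Credit: $63,250 is at or below the $119,600 threshold, so the full $1,232 applies. total $4,200 + $1,232 = $5,432
Rafael ($128,450): Retirement Saver's Credit: income exceeds $101,900 by $26,550, which is 22 full-or-partial $1,250 increments; reduction = 22 × $175 = $3,850, leaving $350. Apprenticeship Credit: income exceeds $119,600 by $8,850, which is 3 full-or-partial $4,000 increments; reduction = 3 × $36 = $108, leaving $1,124. total $350 + $1,124 = $1,474
Difference: |$5,432 − $1,474| = $3,958.

$3,958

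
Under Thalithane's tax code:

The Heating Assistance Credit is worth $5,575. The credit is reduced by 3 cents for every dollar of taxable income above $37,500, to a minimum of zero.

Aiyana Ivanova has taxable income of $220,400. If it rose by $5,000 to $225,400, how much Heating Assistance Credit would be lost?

$88

At $220,400 — 3% of the $182,900 excess over $37,500 is $5,487; credit = $5,575 − $5,487 = $88.
At $225,400 — 3% of the $187,900 excess over $37,500 is $5,637 ≥ base, so the credit is $0.
Lost: $88 − $0 = $88.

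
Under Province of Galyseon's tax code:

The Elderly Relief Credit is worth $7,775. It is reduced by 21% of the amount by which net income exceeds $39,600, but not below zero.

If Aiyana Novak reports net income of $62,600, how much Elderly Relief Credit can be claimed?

Elderly Relief Credit: 21% of the $23,000 excess over $39,600 is $4,830; credit = $7,775 − $4,830 = $2,945.

$2,945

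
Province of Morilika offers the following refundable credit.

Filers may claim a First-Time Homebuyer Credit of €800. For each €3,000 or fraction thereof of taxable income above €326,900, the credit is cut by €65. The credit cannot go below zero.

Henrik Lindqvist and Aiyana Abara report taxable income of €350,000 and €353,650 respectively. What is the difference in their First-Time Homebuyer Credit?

Henrik (€350,000): First-Time Homebuyer Credit: income exceeds €326,900 by €23,100, which is 8 full-or-partial €3,000 increments; reduction = 8 × €65 = €520, leaving €280.
Aiyana (€353,650): First-Time Homebuyer Credit: income exceeds €326,900 by €26,750, which is 9 full-or-partial €3,000 increments; reduction = 9 × €65 = €585, leaving €215.
Difference: |€280 − €215| = €65.

€65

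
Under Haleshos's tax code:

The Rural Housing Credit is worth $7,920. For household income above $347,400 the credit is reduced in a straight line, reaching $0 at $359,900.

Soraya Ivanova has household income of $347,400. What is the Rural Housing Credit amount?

Rural Housing Credit: $347,400 is at or below the $347,400 threshold, so the full $7,920 applies.

$7,920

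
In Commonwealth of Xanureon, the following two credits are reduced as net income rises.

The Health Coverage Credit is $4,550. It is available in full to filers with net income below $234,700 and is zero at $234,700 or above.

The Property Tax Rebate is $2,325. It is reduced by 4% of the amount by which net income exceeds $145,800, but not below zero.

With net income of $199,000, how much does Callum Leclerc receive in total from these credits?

Health Coverage Credit: $199,000 is below the $234,700 cutoff, so the full $4,550 applies.
Property Tax Rebate: 4% of the $53,200 excess over $145,800 is $2,128; credit = $2,325 − $2,128 = $197.
Total: $4,550 + $197 = $4,747.

$4,747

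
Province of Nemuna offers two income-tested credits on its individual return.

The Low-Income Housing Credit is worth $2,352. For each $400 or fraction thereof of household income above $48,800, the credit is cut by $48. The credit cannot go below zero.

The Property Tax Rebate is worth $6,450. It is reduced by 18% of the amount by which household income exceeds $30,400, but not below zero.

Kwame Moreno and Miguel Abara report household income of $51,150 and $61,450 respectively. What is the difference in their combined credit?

Kwame ($51,150): Low-Income Housing Credit: income exceeds $48,800 by $2,350, which is 6 full-or-partial $400 increments; reduction = 6 × $48 = $288, leaving $2,064. Property Tax Rebate: 18% of the $20,750 excess over $30,400 is $3,735; credit = $6,450 − $3,735 = $2,715. total $2,064 + $2,715 = $4,779
Miguel ($61,450): Low-Income Housing Credit: income exceeds $48,800 by $12,650, which is 32 full-or-partial $400 increments; reduction = 32 × $48 = $1,536, leaving $816. Property Tax Rebate: 18% of the $31,050 excess over $30,400 is $5,589; credit = $6,450 − $5,589 = $861. total $816 + $861 = $1,677
Difference: |$4,779 − $1,677| = $3,102.

$3,102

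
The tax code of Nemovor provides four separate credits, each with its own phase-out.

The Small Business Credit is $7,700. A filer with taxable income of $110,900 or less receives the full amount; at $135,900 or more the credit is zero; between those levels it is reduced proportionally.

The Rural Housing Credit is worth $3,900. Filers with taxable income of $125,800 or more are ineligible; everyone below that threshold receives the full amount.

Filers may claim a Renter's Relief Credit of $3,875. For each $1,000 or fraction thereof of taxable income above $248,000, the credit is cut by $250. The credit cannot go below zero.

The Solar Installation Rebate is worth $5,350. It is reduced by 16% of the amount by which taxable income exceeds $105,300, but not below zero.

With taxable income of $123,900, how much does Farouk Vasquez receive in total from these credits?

Small Business Credit: $123,900 is $13,000 into a $25,000 phase-out range, leaving 12,000/25,000 of the credit: $7,700 × 12,000/25,000 = $3,696.
Rural Housing Credit: $123,900 is below the $125,800 cutoff, so the full $3,900 applies.
Renter's Relief Credit: $123,900 is at or below the $248,000 threshold, so the full $3,875 applies.
Solar Installation Rebate: 16% of the $18,600 excess over $105,300 is $2,976; credit = $5,350 − $2,976 = $2,374.
Total: $3,696 + $3,900 + $3,875 + $2,374 = $13,845.

$13,845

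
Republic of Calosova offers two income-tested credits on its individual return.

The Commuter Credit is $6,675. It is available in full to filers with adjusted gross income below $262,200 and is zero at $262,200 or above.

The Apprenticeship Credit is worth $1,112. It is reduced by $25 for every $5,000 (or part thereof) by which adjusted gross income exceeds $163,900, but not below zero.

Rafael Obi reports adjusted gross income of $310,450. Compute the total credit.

Commuter Credit: $310,450 meets or exceeds the $262,200 cutoff, so the credit is $0.
Apprenticeship Credit: income exceeds $163,900 by $146,550, which is 30 full-or-partial $5,000 increments; reduction = 30 × $25 = $750, leaving $362.
Total: $0 + $362 = $362.

$362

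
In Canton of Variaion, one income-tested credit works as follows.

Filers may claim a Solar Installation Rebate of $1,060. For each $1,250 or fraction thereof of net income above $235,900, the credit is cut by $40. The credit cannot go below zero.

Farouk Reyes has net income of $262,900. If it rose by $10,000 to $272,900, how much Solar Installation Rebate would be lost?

$180

At $262,900 — income exceeds $235,900 by $27,000, which is 22 full-or-partial $1,250 increments; reduction = 22 × $40 = $880, leaving $180.
At $272,900 — income exceeds $235,900 by $37,000 → 30 increments × $40 = $1,200 ≥ base, so the credit is $0.
Lost: $180 − $0 = $180.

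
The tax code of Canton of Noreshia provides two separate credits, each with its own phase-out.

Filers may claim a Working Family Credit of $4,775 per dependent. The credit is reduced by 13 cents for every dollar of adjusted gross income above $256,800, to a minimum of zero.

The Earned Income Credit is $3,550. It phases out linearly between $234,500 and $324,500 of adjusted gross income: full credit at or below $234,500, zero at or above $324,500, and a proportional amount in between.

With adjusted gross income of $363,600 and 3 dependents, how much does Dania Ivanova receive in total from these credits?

$441

Working Family Credit: base = 3 × $4,775 = $14,325. 13% of the $106,800 excess over $256,800 is $13,884; credit = $14,325 − $13,884 = $441.
Earned Income Credit: $363,600 is at or above $324,500, so the credit is $0.
Total: $441 + $0 = $441.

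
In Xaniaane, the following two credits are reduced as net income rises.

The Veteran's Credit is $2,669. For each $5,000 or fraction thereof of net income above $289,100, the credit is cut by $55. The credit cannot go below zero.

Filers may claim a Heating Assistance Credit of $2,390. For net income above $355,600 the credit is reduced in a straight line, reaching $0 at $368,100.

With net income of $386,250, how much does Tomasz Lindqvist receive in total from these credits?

Veteran's Credit: income exceeds $289,100 by $97,150, which is 20 full-or-partial $5,000 increments; reduction = 20 × $55 = $1,100, leaving $1,569.
Heating Assistance Credit: $386,250 is at or above $368,100, so the credit is $0.
Total: $1,569 + $0 = $1,569.

$1,569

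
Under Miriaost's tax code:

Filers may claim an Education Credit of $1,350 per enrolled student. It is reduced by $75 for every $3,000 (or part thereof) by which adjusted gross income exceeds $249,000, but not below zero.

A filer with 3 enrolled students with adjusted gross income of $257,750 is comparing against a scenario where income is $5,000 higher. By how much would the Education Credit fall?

At $257,750 — base = 3 × $1,350 = $4,050. income exceeds $249,000 by $8,750, which is 3 full-or-partial $3,000 increments; reduction = 3 × $75 = $225, leaving $3,825.
At $262,750 — base = 3 × $1,350 = $4,050. income exceeds $249,000 by $13,750, which is 5 full-or-partial $3,000 increments; reduction = 5 × $75 = $375, leaving $3,675.
Lost: $3,825 − $3,675 = $150.

$150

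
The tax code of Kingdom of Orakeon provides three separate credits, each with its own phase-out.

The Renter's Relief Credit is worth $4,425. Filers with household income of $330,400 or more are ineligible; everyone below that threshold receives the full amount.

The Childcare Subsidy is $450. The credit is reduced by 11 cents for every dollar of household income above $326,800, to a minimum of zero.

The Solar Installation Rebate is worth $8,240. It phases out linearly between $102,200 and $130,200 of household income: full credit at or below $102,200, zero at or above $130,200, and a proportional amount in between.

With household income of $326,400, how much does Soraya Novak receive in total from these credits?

$4,875

Renter's Relief Credit: $326,400 is below the $330,400 cutoff, so the full $4,425 applies.
Childcare Subsidy: $326,400 is at or below the $326,800 threshold, so the full $450 applies.
Solar Installation Rebate: $326,400 is at or above $130,200, so the credit is $0.
Total: $4,425 + $450 + $0 = $4,875.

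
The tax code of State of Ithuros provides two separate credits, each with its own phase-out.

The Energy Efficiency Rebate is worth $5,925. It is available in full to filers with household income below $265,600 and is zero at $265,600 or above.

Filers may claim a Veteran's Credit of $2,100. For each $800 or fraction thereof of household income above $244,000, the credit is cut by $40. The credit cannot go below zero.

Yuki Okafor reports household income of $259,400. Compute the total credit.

Energy Efficiency Rebate: $259,400 is below the $265,600 cutoff, so the full $5,925 applies.
Veteran's Credit: income exceeds $244,000 by $15,400, which is 20 full-or-partial $800 increments; reduction = 20 × $40 = $800, leaving $1,300.
Total: $5,925 + $1,300 = $7,225.

$7,225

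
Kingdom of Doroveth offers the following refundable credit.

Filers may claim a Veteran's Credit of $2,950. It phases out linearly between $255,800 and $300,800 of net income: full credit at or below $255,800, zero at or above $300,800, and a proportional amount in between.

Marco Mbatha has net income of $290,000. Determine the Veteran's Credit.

Veteran's Credit: $290,000 is $34,200 into a $45,000 phase-out range, leaving 10,800/45,000 of the credit: $2,950 × 10,800/45,000 = $708.

$708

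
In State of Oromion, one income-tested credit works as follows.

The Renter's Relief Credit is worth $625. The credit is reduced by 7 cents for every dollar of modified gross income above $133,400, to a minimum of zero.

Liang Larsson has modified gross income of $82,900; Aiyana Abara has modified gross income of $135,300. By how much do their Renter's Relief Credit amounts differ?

Liang ($82,900): Renter's Relief Credit: $82,900 is at or below the $133,400 threshold, so the full $625 applies.
Aiyana ($135,300): Renter's Relief Credit: 7% of the $1,900 excess over $133,400 is $133; credit = $625 − $133 = $492.
Difference: |$625 − $492| = $133.

$133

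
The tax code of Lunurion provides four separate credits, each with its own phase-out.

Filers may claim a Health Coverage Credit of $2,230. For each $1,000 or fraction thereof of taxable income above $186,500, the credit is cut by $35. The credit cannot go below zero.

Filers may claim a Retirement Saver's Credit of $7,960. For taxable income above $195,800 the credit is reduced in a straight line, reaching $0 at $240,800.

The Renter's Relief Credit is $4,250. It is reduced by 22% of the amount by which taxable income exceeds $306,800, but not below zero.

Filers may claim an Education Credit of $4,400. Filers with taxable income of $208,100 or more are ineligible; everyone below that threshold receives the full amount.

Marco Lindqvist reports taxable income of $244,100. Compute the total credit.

Health Coverage Credit: income exceeds $186,500 by $57,600, which is 58 full-or-partial $1,000 increments; reduction = 58 × $35 = $2,030, leaving $200.
Retirement Saver's Credit: $244,100 is at or above $240,800, so the credit is $0.
Renter's Relief Credit: $244,100 is at or below the $306,800 threshold, so the full $4,250 applies.
Education Credit: $244,100 meets or exceeds the $208,100 cutoff, so the credit is $0.
Total: $200 + $0 + $4,250 + $0 = $4,450.

$4,450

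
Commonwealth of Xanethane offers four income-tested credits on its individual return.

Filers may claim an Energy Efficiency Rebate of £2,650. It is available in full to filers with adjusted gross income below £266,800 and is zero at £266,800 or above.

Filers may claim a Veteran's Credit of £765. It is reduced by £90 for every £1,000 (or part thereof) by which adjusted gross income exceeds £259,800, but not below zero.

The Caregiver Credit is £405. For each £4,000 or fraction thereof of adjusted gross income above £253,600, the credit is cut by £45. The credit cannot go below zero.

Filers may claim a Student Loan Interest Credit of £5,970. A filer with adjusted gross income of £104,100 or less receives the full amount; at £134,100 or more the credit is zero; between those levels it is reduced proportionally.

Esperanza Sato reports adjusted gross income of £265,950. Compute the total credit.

£3,010

Energy Efficiency Rebate: £265,950 is below the £266,800 cutoff, so the full £2,650 applies.
Veteran's Credit: income exceeds £259,800 by £6,150, which is 7 full-or-partial £1,000 increments; reduction = 7 × £90 = £630, leaving £135.
Caregiver Credit: income exceeds £253,600 by £12,350, which is 4 full-or-partial £4,000 increments; reduction = 4 × £45 = £180, leaving £225.
Student Loan Interest Credit: £265,950 is at or above £134,100, so the credit is £0.
Total: £2,650 + £135 + £225 + £0 = £3,010.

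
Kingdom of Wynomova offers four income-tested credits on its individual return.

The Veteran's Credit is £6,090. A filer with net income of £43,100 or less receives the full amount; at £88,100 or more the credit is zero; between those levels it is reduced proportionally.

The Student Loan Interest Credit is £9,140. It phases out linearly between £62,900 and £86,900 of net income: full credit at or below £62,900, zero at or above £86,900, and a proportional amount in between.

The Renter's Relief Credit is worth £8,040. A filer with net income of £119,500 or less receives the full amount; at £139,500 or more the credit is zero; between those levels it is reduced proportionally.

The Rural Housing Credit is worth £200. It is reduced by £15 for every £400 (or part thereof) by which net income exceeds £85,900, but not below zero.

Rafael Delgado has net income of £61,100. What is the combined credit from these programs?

Veteran's Credit: £61,100 is £18,000 into a £45,000 phase-out range, leaving 27,000/45,000 of the credit: £6,090 × 27,000/45,000 = £3,654.
Student Loan Interest Credit: £61,100 is at or below the £62,900 threshold, so the full £9,140 applies.
Renter's Relief Credit: £61,100 is at or below the £119,500 threshold, so the full £8,040 applies.
Rural Housing Credit: £61,100 is at or below the £85,900 threshold, so the full £200 applies.
Total: £3,654 + £9,140 + £8,040 + £200 = £21,034.

£21,034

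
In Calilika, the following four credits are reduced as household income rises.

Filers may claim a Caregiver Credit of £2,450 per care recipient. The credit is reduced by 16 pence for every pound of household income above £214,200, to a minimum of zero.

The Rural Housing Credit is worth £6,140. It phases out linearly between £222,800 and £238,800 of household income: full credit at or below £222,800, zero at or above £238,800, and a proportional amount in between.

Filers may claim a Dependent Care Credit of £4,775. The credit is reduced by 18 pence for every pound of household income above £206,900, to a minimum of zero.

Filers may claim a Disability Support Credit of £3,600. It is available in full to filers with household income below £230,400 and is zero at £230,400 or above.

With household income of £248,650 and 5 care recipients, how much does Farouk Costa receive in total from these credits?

£6,738

Caregiver Credit: base = 5 × £2,450 = £12,250. 16% of the £34,450 excess over £214,200 is £5,512; credit = £12,250 − £5,512 = £6,738.
Rural Housing Credit: £248,650 is at or above £238,800, so the credit is £0.
Dependent Care Credit: 18% of the £41,750 excess over £206,900 is £7,515 ≥ base, so the credit is £0.
Disability Support Credit: £248,650 meets or exceeds the £230,400 cutoff, so the credit is £0.
Total: £6,738 + £0 + £0 + £0 = £6,738.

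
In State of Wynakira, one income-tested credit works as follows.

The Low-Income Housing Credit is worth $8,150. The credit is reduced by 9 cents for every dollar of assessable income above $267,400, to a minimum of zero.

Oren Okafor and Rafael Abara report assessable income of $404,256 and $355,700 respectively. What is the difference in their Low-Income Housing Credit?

$203

Oren ($404,256): Low-Income Housing Credit: 9% of the $136,856 excess over $267,400 is $12,317.04 ≥ base, so the credit is $0.
Rafael ($355,700): Low-Income Housing Credit: 9% of the $88,300 excess over $267,400 is $7,947; credit = $8,150 − $7,947 = $203.
Difference: |$0 − $203| = $203.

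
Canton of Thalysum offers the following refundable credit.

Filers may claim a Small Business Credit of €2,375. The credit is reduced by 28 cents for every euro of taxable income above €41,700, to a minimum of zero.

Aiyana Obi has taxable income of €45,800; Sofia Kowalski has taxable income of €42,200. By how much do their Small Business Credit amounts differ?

€1,008

Aiyana (€45,800): Small Business Credit: 28% of the €4,100 excess over €41,700 is €1,148; credit = €2,375 − €1,148 = €1,227.
Sofia (€42,200): Small Business Credit: 28% of the €500 excess over €41,700 is €140; credit = €2,375 − €140 = €2,235.
Difference: |€1,227 − €2,235| = €1,008.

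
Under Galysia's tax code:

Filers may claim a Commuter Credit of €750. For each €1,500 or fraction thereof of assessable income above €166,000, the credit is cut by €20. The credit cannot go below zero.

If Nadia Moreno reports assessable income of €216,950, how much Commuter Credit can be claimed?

Commuter Credit: income exceeds €166,000 by €50,950, which is 34 full-or-partial €1,500 increments; reduction = 34 × €20 = €680, leaving €70.

€70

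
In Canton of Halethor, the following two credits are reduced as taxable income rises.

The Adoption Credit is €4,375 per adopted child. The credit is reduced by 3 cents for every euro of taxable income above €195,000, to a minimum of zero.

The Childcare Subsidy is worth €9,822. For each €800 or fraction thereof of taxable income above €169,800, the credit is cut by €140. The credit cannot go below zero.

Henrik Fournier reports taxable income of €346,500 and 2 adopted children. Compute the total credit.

€4,205

Adoption Credit: base = 2 × €4,375 = €8,750. 3% of the €151,500 excess over €195,000 is €4,545; credit = €8,750 − €4,545 = €4,205.
Childcare Subsidy: income exceeds €169,800 by €176,700 → 221 increments × €140 = €30,940 ≥ base, so the credit is €0.
Total: €4,205 + €0 = €4,205.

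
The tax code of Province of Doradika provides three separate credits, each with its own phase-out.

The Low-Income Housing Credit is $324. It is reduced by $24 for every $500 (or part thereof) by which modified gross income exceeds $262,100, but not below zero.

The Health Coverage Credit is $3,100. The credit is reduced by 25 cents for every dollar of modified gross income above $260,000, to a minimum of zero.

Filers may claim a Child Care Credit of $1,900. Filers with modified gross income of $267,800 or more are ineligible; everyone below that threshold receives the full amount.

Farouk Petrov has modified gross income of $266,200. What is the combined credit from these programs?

$3,558

Low-Income Housing Credit: income exceeds $262,100 by $4,100, which is 9 full-or-partial $500 increments; reduction = 9 × $24 = $216, leaving $108.
Health Coverage Credit: 25% of the $6,200 excess over $260,000 is $1,550; credit = $3,100 − $1,550 = $1,550.
Child Care Credit: $266,200 is below the $267,800 cutoff, so the full $1,900 applies.
Total: $108 + $1,550 + $1,900 = $3,558.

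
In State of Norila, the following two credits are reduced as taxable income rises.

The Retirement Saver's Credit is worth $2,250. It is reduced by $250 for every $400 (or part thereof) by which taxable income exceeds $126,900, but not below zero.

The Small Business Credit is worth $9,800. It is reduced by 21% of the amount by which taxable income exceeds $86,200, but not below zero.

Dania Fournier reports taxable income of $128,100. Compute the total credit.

Retirement Saver's Credit: income exceeds $126,900 by $1,200, which is 3 full-or-partial $400 increments; reduction = 3 × $250 = $750, leaving $1,500.
Small Business Credit: 21% of the $41,900 excess over $86,200 is $8,799; credit = $9,800 − $8,799 = $1,001.
Total: $1,500 + $1,001 = $2,501.

$2,501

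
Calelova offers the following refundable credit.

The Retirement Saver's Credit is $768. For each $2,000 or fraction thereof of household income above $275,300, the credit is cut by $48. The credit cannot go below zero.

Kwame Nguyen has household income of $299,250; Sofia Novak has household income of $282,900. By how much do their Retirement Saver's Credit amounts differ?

Kwame ($299,250): Retirement Saver's Credit: income exceeds $275,300 by $23,950, which is 12 full-or-partial $2,000 increments; reduction = 12 × $48 = $576, leaving $192.
Sofia ($282,900): Retirement Saver's Credit: income exceeds $275,300 by $7,600, which is 4 full-or-partial $2,000 increments; reduction = 4 × $48 = $192, leaving $576.
Difference: |$192 − $576| = $384.

$384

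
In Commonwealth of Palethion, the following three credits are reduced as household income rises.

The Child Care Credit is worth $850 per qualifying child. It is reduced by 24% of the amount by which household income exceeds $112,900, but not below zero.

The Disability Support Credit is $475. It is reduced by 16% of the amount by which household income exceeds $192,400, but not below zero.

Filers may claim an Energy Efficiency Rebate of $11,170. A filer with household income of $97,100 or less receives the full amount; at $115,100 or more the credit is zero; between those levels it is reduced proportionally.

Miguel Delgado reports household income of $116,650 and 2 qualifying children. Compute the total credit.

$1,275

Child Care Credit: base = 2 × $850 = $1,700. 24% of the $3,750 excess over $112,900 is $900; credit = $1,700 − $900 = $800.
Disability Support Credit: $116,650 is at or below the $192,400 threshold, so the full $475 applies.
Energy Efficiency Rebate: $116,650 is at or above $115,100, so the credit is $0.
Total: $800 + $475 + $0 = $1,275.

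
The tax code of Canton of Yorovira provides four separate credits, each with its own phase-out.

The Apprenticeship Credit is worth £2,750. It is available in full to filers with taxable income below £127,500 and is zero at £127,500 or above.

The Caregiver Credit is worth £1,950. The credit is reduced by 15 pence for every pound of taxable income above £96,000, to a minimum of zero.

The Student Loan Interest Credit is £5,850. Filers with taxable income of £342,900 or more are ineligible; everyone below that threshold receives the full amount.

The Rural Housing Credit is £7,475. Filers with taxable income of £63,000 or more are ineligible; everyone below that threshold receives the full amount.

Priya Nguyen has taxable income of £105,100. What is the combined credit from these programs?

Apprenticeship Credit: £105,100 is below the £127,500 cutoff, so the full £2,750 applies.
Caregiver Credit: 15% of the £9,100 excess over £96,000 is £1,365; credit = £1,950 − £1,365 = £585.
Student Loan Interest Credit: £105,100 is below the £342,900 cutoff, so the full £5,850 applies.
Rural Housing Credit: £105,100 meets or exceeds the £63,000 cutoff, so the credit is £0.
Total: £2,750 + £585 + £5,850 + £0 = £9,185.

£9,185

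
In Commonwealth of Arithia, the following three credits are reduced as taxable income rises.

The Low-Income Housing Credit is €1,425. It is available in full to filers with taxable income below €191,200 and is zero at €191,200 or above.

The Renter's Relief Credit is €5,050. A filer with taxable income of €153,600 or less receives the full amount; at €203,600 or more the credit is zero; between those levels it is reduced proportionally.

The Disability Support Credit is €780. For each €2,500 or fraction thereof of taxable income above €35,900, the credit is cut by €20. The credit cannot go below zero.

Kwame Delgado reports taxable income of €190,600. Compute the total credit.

€2,738

Low-Income Housing Credit: €190,600 is below the €191,200 cutoff, so the full €1,425 applies.
Renter's Relief Credit: €190,600 is €37,000 into a €50,000 phase-out range, leaving 13,000/50,000 of the credit: €5,050 × 13,000/50,000 = €1,313.
Disability Support Credit: income exceeds €35,900 by €154,700 → 62 increments × €20 = €1,240 ≥ base, so the credit is €0.
Total: €1,425 + €1,313 + €0 = €2,738.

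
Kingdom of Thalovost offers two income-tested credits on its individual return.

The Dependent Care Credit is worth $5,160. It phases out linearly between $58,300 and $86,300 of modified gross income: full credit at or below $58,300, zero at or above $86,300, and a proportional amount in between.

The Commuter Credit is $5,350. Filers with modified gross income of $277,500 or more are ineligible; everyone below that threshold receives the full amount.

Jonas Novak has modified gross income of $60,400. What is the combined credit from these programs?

Dependent Care Credit: $60,400 is $2,100 into a $28,000 phase-out range, leaving 25,900/28,000 of the credit: $5,160 × 25,900/28,000 = $4,773.
Commuter Credit: $60,400 is below the $277,500 cutoff, so the full $5,350 applies.
Total: $4,773 + $5,350 = $10,123.

$10,123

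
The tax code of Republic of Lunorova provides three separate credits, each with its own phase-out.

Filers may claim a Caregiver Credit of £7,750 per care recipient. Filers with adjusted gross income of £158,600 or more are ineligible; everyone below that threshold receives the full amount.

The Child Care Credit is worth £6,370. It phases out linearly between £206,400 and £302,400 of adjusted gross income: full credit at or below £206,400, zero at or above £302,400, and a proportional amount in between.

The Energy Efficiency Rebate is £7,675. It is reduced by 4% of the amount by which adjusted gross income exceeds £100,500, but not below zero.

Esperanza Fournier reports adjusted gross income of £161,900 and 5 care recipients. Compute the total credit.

Caregiver Credit: base = 5 × £7,750 = £38,750. £161,900 meets or exceeds the £158,600 cutoff, so the credit is £0.
Child Care Credit: £161,900 is at or below the £206,400 threshold, so the full £6,370 applies.
Energy Efficiency Rebate: 4% of the £61,400 excess over £100,500 is £2,456; credit = £7,675 − £2,456 = £5,219.
Total: £0 + £6,370 + £5,219 = £11,589.

£11,589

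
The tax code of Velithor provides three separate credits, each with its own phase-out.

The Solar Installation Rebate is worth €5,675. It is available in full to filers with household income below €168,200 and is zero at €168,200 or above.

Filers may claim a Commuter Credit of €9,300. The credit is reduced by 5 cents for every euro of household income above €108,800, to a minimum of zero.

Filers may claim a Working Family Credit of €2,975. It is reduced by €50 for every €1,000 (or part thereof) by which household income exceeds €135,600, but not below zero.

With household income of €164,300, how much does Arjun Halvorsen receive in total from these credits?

€13,725

Solar Installation Rebate: €164,300 is below the €168,200 cutoff, so the full €5,675 applies.
Commuter Credit: 5% of the €55,500 excess over €108,800 is €2,775; credit = €9,300 − €2,775 = €6,525.
Working Family Credit: income exceeds €135,600 by €28,700, which is 29 full-or-partial €1,000 increments; reduction = 29 × €50 = €1,450, leaving €1,525.
Total: €5,675 + €6,525 + €1,525 = €13,725.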